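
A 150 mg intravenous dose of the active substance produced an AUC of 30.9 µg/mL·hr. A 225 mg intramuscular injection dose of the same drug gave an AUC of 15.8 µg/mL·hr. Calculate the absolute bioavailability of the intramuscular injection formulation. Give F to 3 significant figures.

F = (AUC_ev / D_ev) / (AUC_iv / D_iv)
  = (15.8/225) / (30.9/150)
  = 0.0702222 / 0.206 = 0.3409

F = 0.341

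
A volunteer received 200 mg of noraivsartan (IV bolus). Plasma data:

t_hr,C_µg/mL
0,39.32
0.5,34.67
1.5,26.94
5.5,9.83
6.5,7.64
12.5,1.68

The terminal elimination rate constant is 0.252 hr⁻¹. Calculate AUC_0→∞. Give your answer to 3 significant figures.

AUC = 166 µg/mL·hr

Trapezoidal AUC_0→12.5:
  [0→0.5]: (39.32+34.67)/2 × 0.5 = 18.4975
  [0.5→1.5]: (34.67+26.94)/2 × 1 = 30.805
  [1.5→5.5]: (26.94+9.83)/2 × 4 = 73.54
  [5.5→6.5]: (9.83+7.64)/2 × 1 = 8.735
  [6.5→12.5]: (7.64+1.68)/2 × 6 = 27.96
  Sum = 159.5375 µg/mL·hr
Extrapolated tail: C_last / k_e = 1.68 / 0.252 = 6.667
AUC_0→∞ = 159.5375 + 6.667 = 166.2045 µg/mL·hr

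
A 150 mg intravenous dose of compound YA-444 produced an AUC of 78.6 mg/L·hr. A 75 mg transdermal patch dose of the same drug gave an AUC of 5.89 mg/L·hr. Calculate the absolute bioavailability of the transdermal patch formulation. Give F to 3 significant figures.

F = (AUC_ev / D_ev) / (AUC_iv / D_iv)
  = (5.89/75) / (78.6/150)
  = 0.0785333 / 0.524 = 0.1499

F = 0.150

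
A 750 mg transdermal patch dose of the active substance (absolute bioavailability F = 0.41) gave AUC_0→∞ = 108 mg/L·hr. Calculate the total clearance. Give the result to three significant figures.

CL = F × Dose / AUC_0→∞
   = 0.41 × 750 / 108 = 2.84722 L/hr

CL = 2.85 L/hr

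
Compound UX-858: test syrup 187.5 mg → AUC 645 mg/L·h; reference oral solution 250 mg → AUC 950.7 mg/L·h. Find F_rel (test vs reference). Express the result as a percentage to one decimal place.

F_rel = 90.5%

F_rel = (AUC_test/D_test) / (AUC_ref/D_ref)
      = (645/187.5) / (950.7/250)
      = 3.44 / 3.8028 = 0.9046 = 90.46%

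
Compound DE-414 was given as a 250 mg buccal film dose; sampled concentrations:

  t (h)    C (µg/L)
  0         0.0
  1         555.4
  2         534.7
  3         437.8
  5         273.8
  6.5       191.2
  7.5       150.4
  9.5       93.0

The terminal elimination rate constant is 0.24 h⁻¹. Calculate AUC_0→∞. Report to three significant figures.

AUC = 3170 µg/L·h

Trapezoidal AUC_0→9.5:
  [0→1]: (0.0+555.4)/2 × 1 = 277.7
  [1→2]: (555.4+534.7)/2 × 1 = 545.05
  [2→3]: (534.7+437.8)/2 × 1 = 486.25
  [3→5]: (437.8+273.8)/2 × 2 = 711.6
  [5→6.5]: (273.8+191.2)/2 × 1.5 = 348.75
  [6.5→7.5]: (191.2+150.4)/2 × 1 = 170.8
  [7.5→9.5]: (150.4+93.0)/2 × 2 = 243.4
  Sum = 2783.55 µg/L·h
Extrapolated tail: C_last / k_e = 93.0 / 0.24 = 387.500
AUC_0→∞ = 2783.55 + 387.500 = 3171.05 µg/L·h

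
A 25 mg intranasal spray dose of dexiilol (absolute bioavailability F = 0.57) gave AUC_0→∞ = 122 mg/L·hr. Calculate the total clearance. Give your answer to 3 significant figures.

CL = 0.117 L/hr

CL = F × Dose / AUC_0→∞
   = 0.57 × 25 / 122 = 0.116803 L/hr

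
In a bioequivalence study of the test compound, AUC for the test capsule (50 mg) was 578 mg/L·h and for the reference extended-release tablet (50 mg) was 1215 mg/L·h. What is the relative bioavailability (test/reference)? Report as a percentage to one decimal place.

F_rel = (AUC_test/D_test) / (AUC_ref/D_ref)
      = (578/50) / (1215/50)
      = 11.56 / 24.3 = 0.4757 = 47.57%

F_rel = 47.6%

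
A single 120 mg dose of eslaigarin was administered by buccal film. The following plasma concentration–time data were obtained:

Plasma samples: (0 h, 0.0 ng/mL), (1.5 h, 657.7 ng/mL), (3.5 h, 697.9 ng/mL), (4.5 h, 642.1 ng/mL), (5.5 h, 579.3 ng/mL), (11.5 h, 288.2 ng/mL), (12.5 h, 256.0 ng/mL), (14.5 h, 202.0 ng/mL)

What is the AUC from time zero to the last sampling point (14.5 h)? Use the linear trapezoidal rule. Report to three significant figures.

AUC = 6460 ng/mL·h

Trapezoidal AUC_0→14.5:
  [0→1.5]: (0.0+657.7)/2 × 1.5 = 493.275
  [1.5→3.5]: (657.7+697.9)/2 × 2 = 1355.6
  [3.5→4.5]: (697.9+642.1)/2 × 1 = 670.0
  [4.5→5.5]: (642.1+579.3)/2 × 1 = 610.7
  [5.5→11.5]: (579.3+288.2)/2 × 6 = 2602.5
  [11.5→12.5]: (288.2+256.0)/2 × 1 = 272.1
  [12.5→14.5]: (256.0+202.0)/2 × 2 = 458.0
  Sum = 6462.175 ng/mL·h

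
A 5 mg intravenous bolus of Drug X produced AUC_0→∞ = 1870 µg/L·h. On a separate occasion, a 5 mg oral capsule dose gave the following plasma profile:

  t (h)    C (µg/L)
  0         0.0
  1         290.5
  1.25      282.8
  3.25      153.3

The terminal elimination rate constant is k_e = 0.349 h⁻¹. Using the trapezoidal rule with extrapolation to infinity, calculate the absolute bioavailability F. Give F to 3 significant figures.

F = 0.584

Trapezoidal AUC_0→3.25 (oral capsule):
  [0→1]: (0.0+290.5)/2 × 1 = 145.25
  [1→1.25]: (290.5+282.8)/2 × 0.25 = 71.6625
  [1.25→3.25]: (282.8+153.3)/2 × 2 = 436.1
  Sum = 653.0125 µg/L·h
Tail: C_last/k_e = 153.3/0.349 = 439.255
AUC_0→∞ (oral capsule) = 653.0125 + 439.255 = 1092.2675 µg/L·h
F = (AUC_ev/D_ev)/(AUC_iv/D_iv) = (1092.2675/5)/(1870/5) = 218.4535/374 = 0.5841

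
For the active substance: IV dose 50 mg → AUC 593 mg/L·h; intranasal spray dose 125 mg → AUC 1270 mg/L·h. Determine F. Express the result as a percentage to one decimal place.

F = (AUC_ev / D_ev) / (AUC_iv / D_iv)
  = (1270/125) / (593/50)
  = 10.16 / 11.86 = 0.8567
  = 85.67%

F = 85.7%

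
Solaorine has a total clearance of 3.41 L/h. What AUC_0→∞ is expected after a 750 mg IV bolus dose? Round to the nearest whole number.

AUC = 220 mg/L·h

AUC_0→∞ = Dose_iv / CL
        = 750 / 3.41 = 219.941 mg/L·h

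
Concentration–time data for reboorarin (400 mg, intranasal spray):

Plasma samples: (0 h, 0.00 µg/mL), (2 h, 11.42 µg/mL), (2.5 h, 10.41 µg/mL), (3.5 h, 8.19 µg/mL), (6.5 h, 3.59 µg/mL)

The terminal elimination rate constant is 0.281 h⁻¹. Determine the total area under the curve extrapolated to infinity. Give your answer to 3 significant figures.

AUC = 56.6 µg/mL·h

Trapezoidal AUC_0→6.5:
  [0→2]: (0.00+11.42)/2 × 2 = 11.42
  [2→2.5]: (11.42+10.41)/2 × 0.5 = 5.4575
  [2.5→3.5]: (10.41+8.19)/2 × 1 = 9.3
  [3.5→6.5]: (8.19+3.59)/2 × 3 = 17.67
  Sum = 43.8475 µg/mL·h
Extrapolated tail: C_last / k_e = 3.59 / 0.281 = 12.776
AUC_0→∞ = 43.8475 + 12.776 = 56.6235 µg/mL·h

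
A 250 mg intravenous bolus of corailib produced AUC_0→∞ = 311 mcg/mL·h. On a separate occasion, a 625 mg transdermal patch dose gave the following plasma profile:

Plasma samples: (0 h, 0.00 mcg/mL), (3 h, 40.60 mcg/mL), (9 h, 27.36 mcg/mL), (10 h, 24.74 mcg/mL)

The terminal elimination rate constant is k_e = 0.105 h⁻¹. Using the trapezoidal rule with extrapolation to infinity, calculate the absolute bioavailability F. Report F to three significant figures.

Trapezoidal AUC_0→10 (transdermal patch):
  [0→3]: (0.00+40.60)/2 × 3 = 60.9
  [3→9]: (40.60+27.36)/2 × 6 = 203.88
  [9→10]: (27.36+24.74)/2 × 1 = 26.05
  Sum = 290.83 mcg/mL·h
Tail: C_last/k_e = 24.74/0.105 = 235.619
AUC_0→∞ (transdermal patch) = 290.83 + 235.619 = 526.449 mcg/mL·h
F = (AUC_ev/D_ev)/(AUC_iv/D_iv) = (526.449/625)/(311/250) = 0.8423184/1.244 = 0.6771

F = 0.677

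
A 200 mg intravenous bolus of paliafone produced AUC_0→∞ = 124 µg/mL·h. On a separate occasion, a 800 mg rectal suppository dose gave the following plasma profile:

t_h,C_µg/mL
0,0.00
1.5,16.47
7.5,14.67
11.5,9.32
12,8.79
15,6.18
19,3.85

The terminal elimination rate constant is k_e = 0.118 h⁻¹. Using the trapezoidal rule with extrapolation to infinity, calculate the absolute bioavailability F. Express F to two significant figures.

Trapezoidal AUC_0→19 (rectal suppository):
  [0→1.5]: (0.00+16.47)/2 × 1.5 = 12.3525
  [1.5→7.5]: (16.47+14.67)/2 × 6 = 93.42
  [7.5→11.5]: (14.67+9.32)/2 × 4 = 47.98
  [11.5→12]: (9.32+8.79)/2 × 0.5 = 4.5275
  [12→15]: (8.79+6.18)/2 × 3 = 22.455
  [15→19]: (6.18+3.85)/2 × 4 = 20.06
  Sum = 200.795 µg/mL·h
Tail: C_last/k_e = 3.85/0.118 = 32.627
AUC_0→∞ (rectal suppository) = 200.795 + 32.627 = 233.422 µg/mL·h
F = (AUC_ev/D_ev)/(AUC_iv/D_iv) = (233.422/800)/(124/200) = 0.2917775/0.62 = 0.4706

F = 0.47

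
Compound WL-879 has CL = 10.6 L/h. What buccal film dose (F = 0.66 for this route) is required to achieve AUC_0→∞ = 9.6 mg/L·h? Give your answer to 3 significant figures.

Dose = 154 mg

Dose = CL × AUC_0→∞ / F
     = 10.6 × 9.6 / 0.66 = 154.182 mg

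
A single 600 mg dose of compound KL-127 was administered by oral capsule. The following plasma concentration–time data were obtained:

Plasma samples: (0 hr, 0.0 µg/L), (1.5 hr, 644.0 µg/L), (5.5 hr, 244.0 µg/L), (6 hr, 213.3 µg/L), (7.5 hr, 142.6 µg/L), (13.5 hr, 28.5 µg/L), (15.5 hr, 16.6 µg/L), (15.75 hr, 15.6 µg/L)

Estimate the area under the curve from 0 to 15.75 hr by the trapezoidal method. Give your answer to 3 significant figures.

Trapezoidal AUC_0→15.75:
  [0→1.5]: (0.0+644.0)/2 × 1.5 = 483.0
  [1.5→5.5]: (644.0+244.0)/2 × 4 = 1776.0
  [5.5→6]: (244.0+213.3)/2 × 0.5 = 114.325
  [6→7.5]: (213.3+142.6)/2 × 1.5 = 266.925
  [7.5→13.5]: (142.6+28.5)/2 × 6 = 513.3
  [13.5→15.5]: (28.5+16.6)/2 × 2 = 45.1
  [15.5→15.75]: (16.6+15.6)/2 × 0.25 = 4.025
  Sum = 3202.675 µg/L·hr

AUC = 3200 µg/L·hr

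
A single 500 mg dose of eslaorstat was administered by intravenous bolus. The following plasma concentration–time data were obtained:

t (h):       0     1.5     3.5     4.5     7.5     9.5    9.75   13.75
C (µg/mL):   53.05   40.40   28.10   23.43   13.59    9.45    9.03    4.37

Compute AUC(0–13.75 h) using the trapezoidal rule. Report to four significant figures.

AUC = 272.0 µg/mL·h

Trapezoidal AUC_0→13.75:
  [0→1.5]: (53.05+40.40)/2 × 1.5 = 70.0875
  [1.5→3.5]: (40.40+28.10)/2 × 2 = 68.5
  [3.5→4.5]: (28.10+23.43)/2 × 1 = 25.765
  [4.5→7.5]: (23.43+13.59)/2 × 3 = 55.53
  [7.5→9.5]: (13.59+9.45)/2 × 2 = 23.04
  [9.5→9.75]: (9.45+9.03)/2 × 0.25 = 2.31
  [9.75→13.75]: (9.03+4.37)/2 × 4 = 26.8
  Sum = 272.0325 µg/mL·h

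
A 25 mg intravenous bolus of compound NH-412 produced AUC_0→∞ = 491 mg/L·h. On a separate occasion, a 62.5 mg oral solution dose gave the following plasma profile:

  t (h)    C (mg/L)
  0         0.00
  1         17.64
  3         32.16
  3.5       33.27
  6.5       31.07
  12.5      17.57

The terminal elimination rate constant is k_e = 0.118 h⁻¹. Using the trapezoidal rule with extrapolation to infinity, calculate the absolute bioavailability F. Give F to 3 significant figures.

Trapezoidal AUC_0→12.5 (oral solution):
  [0→1]: (0.00+17.64)/2 × 1 = 8.82
  [1→3]: (17.64+32.16)/2 × 2 = 49.8
  [3→3.5]: (32.16+33.27)/2 × 0.5 = 16.3575
  [3.5→6.5]: (33.27+31.07)/2 × 3 = 96.51
  [6.5→12.5]: (31.07+17.57)/2 × 6 = 145.92
  Sum = 317.4075 mg/L·h
Tail: C_last/k_e = 17.57/0.118 = 148.898
AUC_0→∞ (oral solution) = 317.4075 + 148.898 = 466.3055 mg/L·h
F = (AUC_ev/D_ev)/(AUC_iv/D_iv) = (466.3055/62.5)/(491/25) = 7.460888/19.64 = 0.3799

F = 0.380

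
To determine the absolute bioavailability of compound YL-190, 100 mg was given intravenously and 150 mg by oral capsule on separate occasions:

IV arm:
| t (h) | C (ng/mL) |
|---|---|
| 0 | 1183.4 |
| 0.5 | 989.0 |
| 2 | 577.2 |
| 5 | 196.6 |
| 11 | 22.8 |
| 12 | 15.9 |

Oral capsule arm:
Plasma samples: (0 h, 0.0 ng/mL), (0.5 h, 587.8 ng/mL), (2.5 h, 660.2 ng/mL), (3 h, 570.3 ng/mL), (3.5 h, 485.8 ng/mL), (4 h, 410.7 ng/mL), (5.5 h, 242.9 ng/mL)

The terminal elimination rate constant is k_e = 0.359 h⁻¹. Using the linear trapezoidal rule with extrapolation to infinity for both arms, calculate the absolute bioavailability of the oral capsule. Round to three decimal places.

F = 0.622

Trapezoidal AUC_0→12 (IV):
  [0→0.5]: (1183.4+989.0)/2 × 0.5 = 543.1
  [0.5→2]: (989.0+577.2)/2 × 1.5 = 1174.65
  [2→5]: (577.2+196.6)/2 × 3 = 1160.7
  [5→11]: (196.6+22.8)/2 × 6 = 658.2
  [11→12]: (22.8+15.9)/2 × 1 = 19.35
  Sum = 3556.0 ng/mL·h
IV tail: 15.9/0.359 = 44.290; AUC_iv,0→∞ = 3556.0 + 44.290 = 3600.29 ng/mL·h
Trapezoidal AUC_0→5.5 (oral capsule):
  [0→0.5]: (0.0+587.8)/2 × 0.5 = 146.95
  [0.5→2.5]: (587.8+660.2)/2 × 2 = 1248.0
  [2.5→3]: (660.2+570.3)/2 × 0.5 = 307.625
  [3→3.5]: (570.3+485.8)/2 × 0.5 = 264.025
  [3.5→4]: (485.8+410.7)/2 × 0.5 = 224.125
  [4→5.5]: (410.7+242.9)/2 × 1.5 = 490.2
  Sum = 2680.925 ng/mL·h
oral capsule tail: 242.9/0.359 = 676.602; AUC_ev,0→∞ = 2680.925 + 676.602 = 3357.527 ng/mL·h
F = (AUC_ev/D_ev)/(AUC_iv/D_iv) = (3357.527/150)/(3600.29/100) = 22.3835/36.0029 = 0.6217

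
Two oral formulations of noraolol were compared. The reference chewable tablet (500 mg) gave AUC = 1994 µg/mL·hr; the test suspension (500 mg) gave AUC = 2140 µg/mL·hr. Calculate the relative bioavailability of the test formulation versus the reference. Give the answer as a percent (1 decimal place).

F_rel = 107.3%

F_rel = (AUC_test/D_test) / (AUC_ref/D_ref)
      = (2140/500) / (1994/500)
      = 4.28 / 3.988 = 1.0732 = 107.32%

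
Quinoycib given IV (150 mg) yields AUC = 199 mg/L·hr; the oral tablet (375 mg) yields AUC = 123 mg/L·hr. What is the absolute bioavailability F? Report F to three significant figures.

F = (AUC_ev / D_ev) / (AUC_iv / D_iv)
  = (123/375) / (199/150)
  = 0.328 / 1.32667 = 0.2472

F = 0.247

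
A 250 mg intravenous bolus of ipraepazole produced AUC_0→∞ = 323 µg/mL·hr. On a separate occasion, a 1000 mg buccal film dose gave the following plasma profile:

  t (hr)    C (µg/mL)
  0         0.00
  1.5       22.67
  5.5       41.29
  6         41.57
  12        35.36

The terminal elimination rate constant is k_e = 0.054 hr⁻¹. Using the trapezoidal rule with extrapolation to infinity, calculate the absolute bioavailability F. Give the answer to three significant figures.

Trapezoidal AUC_0→12 (buccal film):
  [0→1.5]: (0.00+22.67)/2 × 1.5 = 17.0025
  [1.5→5.5]: (22.67+41.29)/2 × 4 = 127.92
  [5.5→6]: (41.29+41.57)/2 × 0.5 = 20.715
  [6→12]: (41.57+35.36)/2 × 6 = 230.79
  Sum = 396.4275 µg/mL·hr
Tail: C_last/k_e = 35.36/0.054 = 654.815
AUC_0→∞ (buccal film) = 396.4275 + 654.815 = 1051.2425 µg/mL·hr
F = (AUC_ev/D_ev)/(AUC_iv/D_iv) = (1051.2425/1000)/(323/250) = 1.0512425/1.292 = 0.8137

F = 0.814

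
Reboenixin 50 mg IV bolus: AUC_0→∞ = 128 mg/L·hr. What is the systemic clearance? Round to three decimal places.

CL = 0.391 L/hr

CL = Dose_iv / AUC_0→∞
   = 50 / 128 = 0.390625 L/hr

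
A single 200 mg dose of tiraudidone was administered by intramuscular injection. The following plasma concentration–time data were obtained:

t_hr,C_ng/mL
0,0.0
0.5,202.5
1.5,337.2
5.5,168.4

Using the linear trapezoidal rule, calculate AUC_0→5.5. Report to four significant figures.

AUC = 1332 ng/mL·hr

Trapezoidal AUC_0→5.5:
  [0→0.5]: (0.0+202.5)/2 × 0.5 = 50.625
  [0.5→1.5]: (202.5+337.2)/2 × 1 = 269.85
  [1.5→5.5]: (337.2+168.4)/2 × 4 = 1011.2
  Sum = 1331.675 ng/mL·hr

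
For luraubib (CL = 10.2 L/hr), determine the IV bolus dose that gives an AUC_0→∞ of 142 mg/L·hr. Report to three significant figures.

Dose_iv = CL × AUC_0→∞
     = 10.2 × 142 = 1448.4 mg

Dose = 1450 mg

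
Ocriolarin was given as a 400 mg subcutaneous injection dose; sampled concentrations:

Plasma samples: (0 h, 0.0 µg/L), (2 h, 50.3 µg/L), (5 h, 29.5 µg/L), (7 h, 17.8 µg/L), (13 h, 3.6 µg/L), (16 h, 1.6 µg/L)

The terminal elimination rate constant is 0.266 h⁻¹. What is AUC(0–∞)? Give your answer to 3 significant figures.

Trapezoidal AUC_0→16:
  [0→2]: (0.0+50.3)/2 × 2 = 50.3
  [2→5]: (50.3+29.5)/2 × 3 = 119.7
  [5→7]: (29.5+17.8)/2 × 2 = 47.3
  [7→13]: (17.8+3.6)/2 × 6 = 64.2
  [13→16]: (3.6+1.6)/2 × 3 = 7.8
  Sum = 289.3 µg/L·h
Extrapolated tail: C_last / k_e = 1.6 / 0.266 = 6.015
AUC_0→∞ = 289.3 + 6.015 = 295.315 µg/L·h

AUC = 295 µg/L·h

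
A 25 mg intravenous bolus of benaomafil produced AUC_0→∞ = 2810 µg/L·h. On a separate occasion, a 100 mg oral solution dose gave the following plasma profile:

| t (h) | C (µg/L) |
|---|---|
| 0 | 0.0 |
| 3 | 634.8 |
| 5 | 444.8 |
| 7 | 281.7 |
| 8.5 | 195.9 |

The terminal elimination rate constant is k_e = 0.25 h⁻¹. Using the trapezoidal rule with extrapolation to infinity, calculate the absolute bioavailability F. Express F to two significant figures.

Trapezoidal AUC_0→8.5 (oral solution):
  [0→3]: (0.0+634.8)/2 × 3 = 952.2
  [3→5]: (634.8+444.8)/2 × 2 = 1079.6
  [5→7]: (444.8+281.7)/2 × 2 = 726.5
  [7→8.5]: (281.7+195.9)/2 × 1.5 = 358.2
  Sum = 3116.5 µg/L·h
Tail: C_last/k_e = 195.9/0.25 = 783.600
AUC_0→∞ (oral solution) = 3116.5 + 783.600 = 3900.1 µg/L·h
F = (AUC_ev/D_ev)/(AUC_iv/D_iv) = (3900.1/100)/(2810/25) = 39.001/112.4 = 0.3470

F = 0.35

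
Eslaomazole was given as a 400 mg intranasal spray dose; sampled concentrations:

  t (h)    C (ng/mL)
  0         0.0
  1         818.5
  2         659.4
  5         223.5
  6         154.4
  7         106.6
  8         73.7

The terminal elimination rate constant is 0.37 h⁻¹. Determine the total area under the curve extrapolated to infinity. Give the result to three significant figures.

AUC = 3080 ng/mL·h

Trapezoidal AUC_0→8:
  [0→1]: (0.0+818.5)/2 × 1 = 409.25
  [1→2]: (818.5+659.4)/2 × 1 = 738.95
  [2→5]: (659.4+223.5)/2 × 3 = 1324.35
  [5→6]: (223.5+154.4)/2 × 1 = 188.95
  [6→7]: (154.4+106.6)/2 × 1 = 130.5
  [7→8]: (106.6+73.7)/2 × 1 = 90.15
  Sum = 2882.15 ng/mL·h
Extrapolated tail: C_last / k_e = 73.7 / 0.37 = 199.189
AUC_0→∞ = 2882.15 + 199.189 = 3081.339 ng/mL·h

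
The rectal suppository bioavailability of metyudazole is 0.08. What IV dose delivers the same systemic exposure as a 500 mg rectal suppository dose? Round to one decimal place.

D_iv = 40.0 mg

Systemic exposure from an extravascular dose = F × D_ev, so the equivalent IV dose is F × D_ev.
D_iv = F × D_ev = 0.08 × 500 = 40 mg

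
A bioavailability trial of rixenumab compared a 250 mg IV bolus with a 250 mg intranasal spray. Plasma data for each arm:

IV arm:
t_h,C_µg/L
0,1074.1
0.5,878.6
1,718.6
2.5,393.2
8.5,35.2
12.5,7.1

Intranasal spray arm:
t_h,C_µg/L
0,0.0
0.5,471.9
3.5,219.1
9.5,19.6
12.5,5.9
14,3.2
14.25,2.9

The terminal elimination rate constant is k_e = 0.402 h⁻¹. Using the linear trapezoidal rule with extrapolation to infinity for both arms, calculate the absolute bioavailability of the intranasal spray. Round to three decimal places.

Trapezoidal AUC_0→12.5 (IV):
  [0→0.5]: (1074.1+878.6)/2 × 0.5 = 488.175
  [0.5→1]: (878.6+718.6)/2 × 0.5 = 399.3
  [1→2.5]: (718.6+393.2)/2 × 1.5 = 833.85
  [2.5→8.5]: (393.2+35.2)/2 × 6 = 1285.2
  [8.5→12.5]: (35.2+7.1)/2 × 4 = 84.6
  Sum = 3091.125 µg/L·h
IV tail: 7.1/0.402 = 17.662; AUC_iv,0→∞ = 3091.125 + 17.662 = 3108.787 µg/L·h
Trapezoidal AUC_0→14.25 (intranasal spray):
  [0→0.5]: (0.0+471.9)/2 × 0.5 = 117.975
  [0.5→3.5]: (471.9+219.1)/2 × 3 = 1036.5
  [3.5→9.5]: (219.1+19.6)/2 × 6 = 716.1
  [9.5→12.5]: (19.6+5.9)/2 × 3 = 38.25
  [12.5→14]: (5.9+3.2)/2 × 1.5 = 6.825
  [14→14.25]: (3.2+2.9)/2 × 0.25 = 0.7625
  Sum = 1916.4125 µg/L·h
intranasal spray tail: 2.9/0.402 = 7.214; AUC_ev,0→∞ = 1916.4125 + 7.214 = 1923.6265 µg/L·h
F = (AUC_ev/D_ev)/(AUC_iv/D_iv) = (1923.6265/250)/(3108.787/250) = 7.694506/12.435148 = 0.6188

F = 0.619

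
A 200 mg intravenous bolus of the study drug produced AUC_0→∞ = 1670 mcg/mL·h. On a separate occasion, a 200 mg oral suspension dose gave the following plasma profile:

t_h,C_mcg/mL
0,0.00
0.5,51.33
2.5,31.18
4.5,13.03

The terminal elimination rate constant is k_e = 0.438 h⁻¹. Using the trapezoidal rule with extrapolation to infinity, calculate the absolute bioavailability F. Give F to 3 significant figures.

Trapezoidal AUC_0→4.5 (oral suspension):
  [0→0.5]: (0.00+51.33)/2 × 0.5 = 12.8325
  [0.5→2.5]: (51.33+31.18)/2 × 2 = 82.51
  [2.5→4.5]: (31.18+13.03)/2 × 2 = 44.21
  Sum = 139.5525 mcg/mL·h
Tail: C_last/k_e = 13.03/0.438 = 29.749
AUC_0→∞ (oral suspension) = 139.5525 + 29.749 = 169.3015 mcg/mL·h
F = (AUC_ev/D_ev)/(AUC_iv/D_iv) = (169.3015/200)/(1670/200) = 0.8465075/8.35 = 0.1014

F = 0.101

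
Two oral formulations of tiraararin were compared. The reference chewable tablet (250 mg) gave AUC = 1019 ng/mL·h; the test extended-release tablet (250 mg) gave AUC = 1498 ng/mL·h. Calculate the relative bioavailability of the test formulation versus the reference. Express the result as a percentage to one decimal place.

F_rel = 147.0%

F_rel = (AUC_test/D_test) / (AUC_ref/D_ref)
      = (1498/250) / (1019/250)
      = 5.992 / 4.076 = 1.4701 = 147.01%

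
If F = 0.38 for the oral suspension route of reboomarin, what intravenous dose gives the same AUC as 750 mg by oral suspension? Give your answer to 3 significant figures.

D_iv = 285 mg

Systemic exposure from an extravascular dose = F × D_ev, so the equivalent IV dose is F × D_ev.
D_iv = F × D_ev = 0.38 × 750 = 285 mg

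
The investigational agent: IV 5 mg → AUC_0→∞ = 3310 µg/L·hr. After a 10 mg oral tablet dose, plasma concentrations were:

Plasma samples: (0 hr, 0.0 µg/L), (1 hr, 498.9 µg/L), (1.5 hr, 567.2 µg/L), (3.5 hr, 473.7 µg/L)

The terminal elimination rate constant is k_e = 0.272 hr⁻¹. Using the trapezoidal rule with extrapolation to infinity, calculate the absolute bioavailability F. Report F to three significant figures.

Trapezoidal AUC_0→3.5 (oral tablet):
  [0→1]: (0.0+498.9)/2 × 1 = 249.45
  [1→1.5]: (498.9+567.2)/2 × 0.5 = 266.525
  [1.5→3.5]: (567.2+473.7)/2 × 2 = 1040.9
  Sum = 1556.875 µg/L·hr
Tail: C_last/k_e = 473.7/0.272 = 1741.544
AUC_0→∞ (oral tablet) = 1556.875 + 1741.544 = 3298.419 µg/L·hr
F = (AUC_ev/D_ev)/(AUC_iv/D_iv) = (3298.419/10)/(3310/5) = 329.8419/662 = 0.4983

F = 0.498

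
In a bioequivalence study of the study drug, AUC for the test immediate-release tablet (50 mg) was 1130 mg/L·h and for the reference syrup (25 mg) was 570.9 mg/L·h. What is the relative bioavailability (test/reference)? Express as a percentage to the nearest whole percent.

F_rel = (AUC_test/D_test) / (AUC_ref/D_ref)
      = (1130/50) / (570.9/25)
      = 22.6 / 22.836 = 0.9897 = 98.97%

F_rel = 99%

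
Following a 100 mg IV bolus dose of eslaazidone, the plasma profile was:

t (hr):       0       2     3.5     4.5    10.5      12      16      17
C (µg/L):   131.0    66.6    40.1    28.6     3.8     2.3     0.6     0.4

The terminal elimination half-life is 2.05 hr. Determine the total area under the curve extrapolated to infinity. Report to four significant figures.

AUC = 421.2 µg/L·hr

Trapezoidal AUC_0→17:
  [0→2]: (131.0+66.6)/2 × 2 = 197.6
  [2→3.5]: (66.6+40.1)/2 × 1.5 = 80.025
  [3.5→4.5]: (40.1+28.6)/2 × 1 = 34.35
  [4.5→10.5]: (28.6+3.8)/2 × 6 = 97.2
  [10.5→12]: (3.8+2.3)/2 × 1.5 = 4.575
  [12→16]: (2.3+0.6)/2 × 4 = 5.8
  [16→17]: (0.6+0.4)/2 × 1 = 0.5
  Sum = 420.05 µg/L·hr
k_e = ln2 / t½ = 0.693147 / 2.05 = 0.3381 hr^-1
Extrapolated tail: C_last / k_e = 0.4 / 0.3381 = 1.183
AUC_0→∞ = 420.05 + 1.183 = 421.233 µg/L·hr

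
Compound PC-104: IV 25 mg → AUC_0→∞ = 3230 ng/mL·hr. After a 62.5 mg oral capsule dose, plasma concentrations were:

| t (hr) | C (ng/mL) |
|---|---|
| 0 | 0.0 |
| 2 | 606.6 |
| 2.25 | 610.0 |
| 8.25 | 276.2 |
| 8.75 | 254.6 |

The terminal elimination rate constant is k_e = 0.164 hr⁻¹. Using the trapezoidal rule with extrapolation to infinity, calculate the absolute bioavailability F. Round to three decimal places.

Trapezoidal AUC_0→8.75 (oral capsule):
  [0→2]: (0.0+606.6)/2 × 2 = 606.6
  [2→2.25]: (606.6+610.0)/2 × 0.25 = 152.075
  [2.25→8.25]: (610.0+276.2)/2 × 6 = 2658.6
  [8.25→8.75]: (276.2+254.6)/2 × 0.5 = 132.7
  Sum = 3549.975 ng/mL·hr
Tail: C_last/k_e = 254.6/0.164 = 1552.439
AUC_0→∞ (oral capsule) = 3549.975 + 1552.439 = 5102.414 ng/mL·hr
F = (AUC_ev/D_ev)/(AUC_iv/D_iv) = (5102.414/62.5)/(3230/25) = 81.638624/129.2 = 0.6319

F = 0.632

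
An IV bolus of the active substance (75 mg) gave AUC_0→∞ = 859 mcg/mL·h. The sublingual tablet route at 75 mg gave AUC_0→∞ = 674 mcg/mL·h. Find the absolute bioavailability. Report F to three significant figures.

F = (AUC_ev / D_ev) / (AUC_iv / D_iv)
  = (674/75) / (859/75)
  = 8.98667 / 11.4533 = 0.7846

F = 0.785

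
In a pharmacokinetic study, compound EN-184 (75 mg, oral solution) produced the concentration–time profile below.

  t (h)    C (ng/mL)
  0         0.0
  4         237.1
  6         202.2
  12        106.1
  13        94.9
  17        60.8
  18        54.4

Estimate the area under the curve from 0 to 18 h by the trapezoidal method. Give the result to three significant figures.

Trapezoidal AUC_0→18:
  [0→4]: (0.0+237.1)/2 × 4 = 474.2
  [4→6]: (237.1+202.2)/2 × 2 = 439.3
  [6→12]: (202.2+106.1)/2 × 6 = 924.9
  [12→13]: (106.1+94.9)/2 × 1 = 100.5
  [13→17]: (94.9+60.8)/2 × 4 = 311.4
  [17→18]: (60.8+54.4)/2 × 1 = 57.6
  Sum = 2307.9 ng/mL·h

AUC = 2310 ng/mL·h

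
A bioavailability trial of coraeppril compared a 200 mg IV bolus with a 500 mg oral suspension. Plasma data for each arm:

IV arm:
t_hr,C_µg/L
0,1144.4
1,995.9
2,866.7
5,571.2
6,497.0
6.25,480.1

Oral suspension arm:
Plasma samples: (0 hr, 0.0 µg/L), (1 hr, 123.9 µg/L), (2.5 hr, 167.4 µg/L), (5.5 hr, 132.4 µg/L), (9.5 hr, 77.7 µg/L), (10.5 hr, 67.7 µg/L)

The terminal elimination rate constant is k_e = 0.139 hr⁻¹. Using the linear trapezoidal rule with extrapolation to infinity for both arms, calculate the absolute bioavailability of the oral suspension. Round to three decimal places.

F = 0.083

Trapezoidal AUC_0→6.25 (IV):
  [0→1]: (1144.4+995.9)/2 × 1 = 1070.15
  [1→2]: (995.9+866.7)/2 × 1 = 931.3
  [2→5]: (866.7+571.2)/2 × 3 = 2156.85
  [5→6]: (571.2+497.0)/2 × 1 = 534.1
  [6→6.25]: (497.0+480.1)/2 × 0.25 = 122.1375
  Sum = 4814.5375 µg/L·hr
IV tail: 480.1/0.139 = 3453.957; AUC_iv,0→∞ = 4814.5375 + 3453.957 = 8268.4945 µg/L·hr
Trapezoidal AUC_0→10.5 (oral suspension):
  [0→1]: (0.0+123.9)/2 × 1 = 61.95
  [1→2.5]: (123.9+167.4)/2 × 1.5 = 218.475
  [2.5→5.5]: (167.4+132.4)/2 × 3 = 449.7
  [5.5→9.5]: (132.4+77.7)/2 × 4 = 420.2
  [9.5→10.5]: (77.7+67.7)/2 × 1 = 72.7
  Sum = 1223.025 µg/L·hr
oral suspension tail: 67.7/0.139 = 487.050; AUC_ev,0→∞ = 1223.025 + 487.050 = 1710.075 µg/L·hr
F = (AUC_ev/D_ev)/(AUC_iv/D_iv) = (1710.075/500)/(8268.4945/200) = 3.42015/41.3425 = 0.0827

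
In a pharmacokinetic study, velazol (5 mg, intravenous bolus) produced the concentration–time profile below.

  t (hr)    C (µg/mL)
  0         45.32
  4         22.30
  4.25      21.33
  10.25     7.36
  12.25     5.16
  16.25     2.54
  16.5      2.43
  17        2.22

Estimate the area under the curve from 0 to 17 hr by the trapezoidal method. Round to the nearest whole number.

AUC = 256 µg/mL·hr

Trapezoidal AUC_0→17:
  [0→4]: (45.32+22.30)/2 × 4 = 135.24
  [4→4.25]: (22.30+21.33)/2 × 0.25 = 5.45375
  [4.25→10.25]: (21.33+7.36)/2 × 6 = 86.07
  [10.25→12.25]: (7.36+5.16)/2 × 2 = 12.52
  [12.25→16.25]: (5.16+2.54)/2 × 4 = 15.4
  [16.25→16.5]: (2.54+2.43)/2 × 0.25 = 0.62125
  [16.5→17]: (2.43+2.22)/2 × 0.5 = 1.1625
  Sum = 256.4675 µg/mL·hr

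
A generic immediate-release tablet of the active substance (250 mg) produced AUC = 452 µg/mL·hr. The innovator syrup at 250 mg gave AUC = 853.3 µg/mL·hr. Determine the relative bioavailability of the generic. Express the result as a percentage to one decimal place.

F_rel = 53.0%

F_rel = (AUC_test/D_test) / (AUC_ref/D_ref)
      = (452/250) / (853.3/250)
      = 1.808 / 3.4132 = 0.5297 = 52.97%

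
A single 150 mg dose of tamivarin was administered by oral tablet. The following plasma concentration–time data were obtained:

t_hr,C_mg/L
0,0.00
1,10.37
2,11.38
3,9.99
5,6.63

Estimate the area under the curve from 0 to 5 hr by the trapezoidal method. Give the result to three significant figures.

AUC = 43.4 mg/L·hr

Trapezoidal AUC_0→5:
  [0→1]: (0.00+10.37)/2 × 1 = 5.185
  [1→2]: (10.37+11.38)/2 × 1 = 10.875
  [2→3]: (11.38+9.99)/2 × 1 = 10.685
  [3→5]: (9.99+6.63)/2 × 2 = 16.62
  Sum = 43.365 mg/L·hr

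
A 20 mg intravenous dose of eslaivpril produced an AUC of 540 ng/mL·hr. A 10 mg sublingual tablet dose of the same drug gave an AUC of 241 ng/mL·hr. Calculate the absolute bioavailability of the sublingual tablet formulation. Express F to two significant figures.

F = 0.89

F = (AUC_ev / D_ev) / (AUC_iv / D_iv)
  = (241/10) / (540/20)
  = 24.1 / 27 = 0.8926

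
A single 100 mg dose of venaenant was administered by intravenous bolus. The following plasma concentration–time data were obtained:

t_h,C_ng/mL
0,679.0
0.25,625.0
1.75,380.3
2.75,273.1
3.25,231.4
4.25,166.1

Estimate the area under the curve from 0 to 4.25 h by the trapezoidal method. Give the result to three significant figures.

AUC = 1570 ng/mL·h

Trapezoidal AUC_0→4.25:
  [0→0.25]: (679.0+625.0)/2 × 0.25 = 163.0
  [0.25→1.75]: (625.0+380.3)/2 × 1.5 = 753.975
  [1.75→2.75]: (380.3+273.1)/2 × 1 = 326.7
  [2.75→3.25]: (273.1+231.4)/2 × 0.5 = 126.125
  [3.25→4.25]: (231.4+166.1)/2 × 1 = 198.75
  Sum = 1568.55 ng/mL·h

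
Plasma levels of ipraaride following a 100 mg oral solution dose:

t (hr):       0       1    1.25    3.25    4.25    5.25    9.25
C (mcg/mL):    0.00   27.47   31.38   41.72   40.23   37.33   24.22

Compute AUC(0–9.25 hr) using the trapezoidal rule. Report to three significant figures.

Trapezoidal AUC_0→9.25:
  [0→1]: (0.00+27.47)/2 × 1 = 13.735
  [1→1.25]: (27.47+31.38)/2 × 0.25 = 7.35625
  [1.25→3.25]: (31.38+41.72)/2 × 2 = 73.1
  [3.25→4.25]: (41.72+40.23)/2 × 1 = 40.975
  [4.25→5.25]: (40.23+37.33)/2 × 1 = 38.78
  [5.25→9.25]: (37.33+24.22)/2 × 4 = 123.1
  Sum = 297.04625 mcg/mL·hr

AUC = 297 mcg/mL·hr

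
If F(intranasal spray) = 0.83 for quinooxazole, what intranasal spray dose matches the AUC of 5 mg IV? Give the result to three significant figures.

D_intranasal = 6.02 mg

For equal systemic exposure: F × D_ev = D_iv
D_ev = D_iv / F = 5 / 0.83 = 6.0241 mg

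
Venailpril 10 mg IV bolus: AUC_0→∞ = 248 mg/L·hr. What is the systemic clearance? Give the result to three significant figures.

CL = Dose_iv / AUC_0→∞
   = 10 / 248 = 0.0403226 L/hr

CL = 0.0403 L/hr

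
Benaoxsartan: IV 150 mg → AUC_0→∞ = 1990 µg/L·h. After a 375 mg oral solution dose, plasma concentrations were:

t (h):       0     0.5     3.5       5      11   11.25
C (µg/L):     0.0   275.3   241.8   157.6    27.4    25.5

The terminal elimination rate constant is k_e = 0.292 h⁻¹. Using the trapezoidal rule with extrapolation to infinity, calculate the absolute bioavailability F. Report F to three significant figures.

F = 0.360

Trapezoidal AUC_0→11.25 (oral solution):
  [0→0.5]: (0.0+275.3)/2 × 0.5 = 68.825
  [0.5→3.5]: (275.3+241.8)/2 × 3 = 775.65
  [3.5→5]: (241.8+157.6)/2 × 1.5 = 299.55
  [5→11]: (157.6+27.4)/2 × 6 = 555.0
  [11→11.25]: (27.4+25.5)/2 × 0.25 = 6.6125
  Sum = 1705.6375 µg/L·h
Tail: C_last/k_e = 25.5/0.292 = 87.329
AUC_0→∞ (oral solution) = 1705.6375 + 87.329 = 1792.9665 µg/L·h
F = (AUC_ev/D_ev)/(AUC_iv/D_iv) = (1792.9665/375)/(1990/150) = 4.781244/13.2667 = 0.3604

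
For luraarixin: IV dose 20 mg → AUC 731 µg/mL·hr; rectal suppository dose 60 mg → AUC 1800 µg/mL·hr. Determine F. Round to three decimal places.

F = (AUC_ev / D_ev) / (AUC_iv / D_iv)
  = (1800/60) / (731/20)
  = 30 / 36.55 = 0.8208

F = 0.821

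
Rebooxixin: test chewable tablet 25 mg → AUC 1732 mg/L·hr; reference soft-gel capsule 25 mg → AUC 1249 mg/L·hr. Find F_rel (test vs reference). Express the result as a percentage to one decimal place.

F_rel = 138.7%

F_rel = (AUC_test/D_test) / (AUC_ref/D_ref)
      = (1732/25) / (1249/25)
      = 69.28 / 49.96 = 1.3867 = 138.67%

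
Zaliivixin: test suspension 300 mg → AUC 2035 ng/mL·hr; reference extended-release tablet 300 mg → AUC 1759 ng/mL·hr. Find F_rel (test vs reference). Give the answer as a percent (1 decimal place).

F_rel = (AUC_test/D_test) / (AUC_ref/D_ref)
      = (2035/300) / (1759/300)
      = 6.78333 / 5.86333 = 1.1569 = 115.69%

F_rel = 115.7%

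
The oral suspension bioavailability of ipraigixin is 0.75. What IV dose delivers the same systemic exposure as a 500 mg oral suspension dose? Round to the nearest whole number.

Systemic exposure from an extravascular dose = F × D_ev, so the equivalent IV dose is F × D_ev.
D_iv = F × D_ev = 0.75 × 500 = 375 mg

D_iv = 375 mg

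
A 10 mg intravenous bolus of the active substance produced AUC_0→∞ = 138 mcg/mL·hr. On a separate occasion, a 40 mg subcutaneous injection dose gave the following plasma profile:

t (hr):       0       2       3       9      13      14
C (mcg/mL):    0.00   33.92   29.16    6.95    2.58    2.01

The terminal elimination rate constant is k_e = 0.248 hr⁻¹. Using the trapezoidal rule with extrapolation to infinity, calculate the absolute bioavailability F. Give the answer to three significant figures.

F = 0.368

Trapezoidal AUC_0→14 (subcutaneous injection):
  [0→2]: (0.00+33.92)/2 × 2 = 33.92
  [2→3]: (33.92+29.16)/2 × 1 = 31.54
  [3→9]: (29.16+6.95)/2 × 6 = 108.33
  [9→13]: (6.95+2.58)/2 × 4 = 19.06
  [13→14]: (2.58+2.01)/2 × 1 = 2.295
  Sum = 195.145 mcg/mL·hr
Tail: C_last/k_e = 2.01/0.248 = 8.105
AUC_0→∞ (subcutaneous injection) = 195.145 + 8.105 = 203.25 mcg/mL·hr
F = (AUC_ev/D_ev)/(AUC_iv/D_iv) = (203.25/40)/(138/10) = 5.08125/13.8 = 0.3682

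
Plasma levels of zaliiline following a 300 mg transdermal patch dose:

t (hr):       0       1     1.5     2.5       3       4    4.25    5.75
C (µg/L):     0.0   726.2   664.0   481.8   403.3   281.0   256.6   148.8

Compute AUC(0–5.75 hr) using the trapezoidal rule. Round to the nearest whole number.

AUC = 2218 µg/L·hr

Trapezoidal AUC_0→5.75:
  [0→1]: (0.0+726.2)/2 × 1 = 363.1
  [1→1.5]: (726.2+664.0)/2 × 0.5 = 347.55
  [1.5→2.5]: (664.0+481.8)/2 × 1 = 572.9
  [2.5→3]: (481.8+403.3)/2 × 0.5 = 221.275
  [3→4]: (403.3+281.0)/2 × 1 = 342.15
  [4→4.25]: (281.0+256.6)/2 × 0.25 = 67.2
  [4.25→5.75]: (256.6+148.8)/2 × 1.5 = 304.05
  Sum = 2218.225 µg/L·hr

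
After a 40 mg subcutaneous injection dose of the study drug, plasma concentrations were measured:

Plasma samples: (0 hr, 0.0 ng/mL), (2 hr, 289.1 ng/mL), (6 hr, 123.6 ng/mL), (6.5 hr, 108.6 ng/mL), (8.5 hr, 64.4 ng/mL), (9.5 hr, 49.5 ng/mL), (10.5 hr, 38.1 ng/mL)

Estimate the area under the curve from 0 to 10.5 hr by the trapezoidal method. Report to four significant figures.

Trapezoidal AUC_0→10.5:
  [0→2]: (0.0+289.1)/2 × 2 = 289.1
  [2→6]: (289.1+123.6)/2 × 4 = 825.4
  [6→6.5]: (123.6+108.6)/2 × 0.5 = 58.05
  [6.5→8.5]: (108.6+64.4)/2 × 2 = 173.0
  [8.5→9.5]: (64.4+49.5)/2 × 1 = 56.95
  [9.5→10.5]: (49.5+38.1)/2 × 1 = 43.8
  Sum = 1446.3 ng/mL·hr

AUC = 1446 ng/mL·hr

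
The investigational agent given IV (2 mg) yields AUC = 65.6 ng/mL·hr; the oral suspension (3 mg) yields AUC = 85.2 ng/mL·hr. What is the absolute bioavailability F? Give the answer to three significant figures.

F = (AUC_ev / D_ev) / (AUC_iv / D_iv)
  = (85.2/3) / (65.6/2)
  = 28.4 / 32.8 = 0.8659

F = 0.866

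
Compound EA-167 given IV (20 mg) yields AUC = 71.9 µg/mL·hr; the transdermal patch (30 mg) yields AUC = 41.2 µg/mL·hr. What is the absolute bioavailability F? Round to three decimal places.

F = (AUC_ev / D_ev) / (AUC_iv / D_iv)
  = (41.2/30) / (71.9/20)
  = 1.37333 / 3.595 = 0.3820

F = 0.382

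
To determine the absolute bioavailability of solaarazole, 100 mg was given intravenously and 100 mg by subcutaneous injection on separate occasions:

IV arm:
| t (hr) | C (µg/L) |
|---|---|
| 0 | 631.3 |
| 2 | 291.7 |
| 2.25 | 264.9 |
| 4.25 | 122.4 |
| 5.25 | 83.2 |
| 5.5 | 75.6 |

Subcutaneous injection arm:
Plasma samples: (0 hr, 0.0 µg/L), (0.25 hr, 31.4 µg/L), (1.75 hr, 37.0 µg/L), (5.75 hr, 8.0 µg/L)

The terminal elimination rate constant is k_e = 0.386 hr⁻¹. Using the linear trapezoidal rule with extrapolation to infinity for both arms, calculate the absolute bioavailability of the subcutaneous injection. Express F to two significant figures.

Trapezoidal AUC_0→5.5 (IV):
  [0→2]: (631.3+291.7)/2 × 2 = 923.0
  [2→2.25]: (291.7+264.9)/2 × 0.25 = 69.575
  [2.25→4.25]: (264.9+122.4)/2 × 2 = 387.3
  [4.25→5.25]: (122.4+83.2)/2 × 1 = 102.8
  [5.25→5.5]: (83.2+75.6)/2 × 0.25 = 19.85
  Sum = 1502.525 µg/L·hr
IV tail: 75.6/0.386 = 195.855; AUC_iv,0→∞ = 1502.525 + 195.855 = 1698.38 µg/L·hr
Trapezoidal AUC_0→5.75 (subcutaneous injection):
  [0→0.25]: (0.0+31.4)/2 × 0.25 = 3.925
  [0.25→1.75]: (31.4+37.0)/2 × 1.5 = 51.3
  [1.75→5.75]: (37.0+8.0)/2 × 4 = 90.0
  Sum = 145.225 µg/L·hr
subcutaneous injection tail: 8.0/0.386 = 20.725; AUC_ev,0→∞ = 145.225 + 20.725 = 165.95 µg/L·hr
F = (AUC_ev/D_ev)/(AUC_iv/D_iv) = (165.95/100)/(1698.38/100) = 1.6595/16.9838 = 0.0977

F = 0.098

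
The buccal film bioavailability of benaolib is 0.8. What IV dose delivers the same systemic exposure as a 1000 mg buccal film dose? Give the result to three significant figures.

D_iv = 800 mg

Systemic exposure from an extravascular dose = F × D_ev, so the equivalent IV dose is F × D_ev.
D_iv = F × D_ev = 0.8 × 1000 = 800 mg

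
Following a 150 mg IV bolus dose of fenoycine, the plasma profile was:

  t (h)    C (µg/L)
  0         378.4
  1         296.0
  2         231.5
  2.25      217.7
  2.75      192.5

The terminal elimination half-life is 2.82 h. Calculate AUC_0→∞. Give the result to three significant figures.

AUC = 1540 µg/L·h

Trapezoidal AUC_0→2.75:
  [0→1]: (378.4+296.0)/2 × 1 = 337.2
  [1→2]: (296.0+231.5)/2 × 1 = 263.75
  [2→2.25]: (231.5+217.7)/2 × 0.25 = 56.15
  [2.25→2.75]: (217.7+192.5)/2 × 0.5 = 102.55
  Sum = 759.65 µg/L·h
k_e = ln2 / t½ = 0.693147 / 2.82 = 0.2458 h^-1
Extrapolated tail: C_last / k_e = 192.5 / 0.2458 = 783.157
AUC_0→∞ = 759.65 + 783.157 = 1542.807 µg/L·h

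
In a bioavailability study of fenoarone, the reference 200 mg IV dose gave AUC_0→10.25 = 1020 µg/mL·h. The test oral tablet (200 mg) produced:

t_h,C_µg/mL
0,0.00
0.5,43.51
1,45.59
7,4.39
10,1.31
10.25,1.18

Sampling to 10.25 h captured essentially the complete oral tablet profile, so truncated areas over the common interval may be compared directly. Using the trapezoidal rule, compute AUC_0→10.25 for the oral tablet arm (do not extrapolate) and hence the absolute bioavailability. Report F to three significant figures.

F = 0.188

Trapezoidal AUC_0→10.25 (oral tablet):
  [0→0.5]: (0.00+43.51)/2 × 0.5 = 10.8775
  [0.5→1]: (43.51+45.59)/2 × 0.5 = 22.275
  [1→7]: (45.59+4.39)/2 × 6 = 149.94
  [7→10]: (4.39+1.31)/2 × 3 = 8.55
  [10→10.25]: (1.31+1.18)/2 × 0.25 = 0.31125
  Sum = 191.95375 µg/mL·h
F = (AUC_ev/D_ev)/(AUC_iv/D_iv) = (191.95375/200)/(1020/200) = 0.95976875/5.1 = 0.1882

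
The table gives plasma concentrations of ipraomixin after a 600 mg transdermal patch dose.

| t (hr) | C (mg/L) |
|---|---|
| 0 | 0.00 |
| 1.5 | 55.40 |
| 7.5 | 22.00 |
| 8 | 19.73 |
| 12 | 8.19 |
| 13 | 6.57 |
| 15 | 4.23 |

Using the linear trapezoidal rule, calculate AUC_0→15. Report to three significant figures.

AUC = 358 mg/L·hr

Trapezoidal AUC_0→15:
  [0→1.5]: (0.00+55.40)/2 × 1.5 = 41.55
  [1.5→7.5]: (55.40+22.00)/2 × 6 = 232.2
  [7.5→8]: (22.00+19.73)/2 × 0.5 = 10.4325
  [8→12]: (19.73+8.19)/2 × 4 = 55.84
  [12→13]: (8.19+6.57)/2 × 1 = 7.38
  [13→15]: (6.57+4.23)/2 × 2 = 10.8
  Sum = 358.2025 mg/L·hr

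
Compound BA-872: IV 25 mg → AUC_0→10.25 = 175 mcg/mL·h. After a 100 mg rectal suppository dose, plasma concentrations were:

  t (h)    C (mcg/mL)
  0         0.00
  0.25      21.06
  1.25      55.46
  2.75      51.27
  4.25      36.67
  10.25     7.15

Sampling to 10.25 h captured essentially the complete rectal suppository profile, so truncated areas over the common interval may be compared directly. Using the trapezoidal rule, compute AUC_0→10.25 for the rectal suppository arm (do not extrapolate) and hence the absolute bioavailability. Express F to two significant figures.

F = 0.45

Trapezoidal AUC_0→10.25 (rectal suppository):
  [0→0.25]: (0.00+21.06)/2 × 0.25 = 2.6325
  [0.25→1.25]: (21.06+55.46)/2 × 1 = 38.26
  [1.25→2.75]: (55.46+51.27)/2 × 1.5 = 80.0475
  [2.75→4.25]: (51.27+36.67)/2 × 1.5 = 65.955
  [4.25→10.25]: (36.67+7.15)/2 × 6 = 131.46
  Sum = 318.355 mcg/mL·h
F = (AUC_ev/D_ev)/(AUC_iv/D_iv) = (318.355/100)/(175/25) = 3.18355/7 = 0.4548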